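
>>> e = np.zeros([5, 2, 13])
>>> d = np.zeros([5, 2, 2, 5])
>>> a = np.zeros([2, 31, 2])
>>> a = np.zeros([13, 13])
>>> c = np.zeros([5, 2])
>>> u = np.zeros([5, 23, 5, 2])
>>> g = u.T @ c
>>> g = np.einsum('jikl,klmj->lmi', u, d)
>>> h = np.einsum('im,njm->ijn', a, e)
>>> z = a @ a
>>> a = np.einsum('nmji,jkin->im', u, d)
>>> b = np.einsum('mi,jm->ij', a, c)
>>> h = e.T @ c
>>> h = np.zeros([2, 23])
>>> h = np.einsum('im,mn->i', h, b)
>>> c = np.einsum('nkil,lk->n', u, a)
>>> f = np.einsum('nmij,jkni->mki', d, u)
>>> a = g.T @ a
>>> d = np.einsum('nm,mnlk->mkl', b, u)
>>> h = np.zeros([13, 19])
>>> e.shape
(5, 2, 13)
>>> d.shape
(5, 2, 5)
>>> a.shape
(23, 2, 23)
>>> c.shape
(5,)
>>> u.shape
(5, 23, 5, 2)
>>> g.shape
(2, 2, 23)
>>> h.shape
(13, 19)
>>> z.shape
(13, 13)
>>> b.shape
(23, 5)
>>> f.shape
(2, 23, 2)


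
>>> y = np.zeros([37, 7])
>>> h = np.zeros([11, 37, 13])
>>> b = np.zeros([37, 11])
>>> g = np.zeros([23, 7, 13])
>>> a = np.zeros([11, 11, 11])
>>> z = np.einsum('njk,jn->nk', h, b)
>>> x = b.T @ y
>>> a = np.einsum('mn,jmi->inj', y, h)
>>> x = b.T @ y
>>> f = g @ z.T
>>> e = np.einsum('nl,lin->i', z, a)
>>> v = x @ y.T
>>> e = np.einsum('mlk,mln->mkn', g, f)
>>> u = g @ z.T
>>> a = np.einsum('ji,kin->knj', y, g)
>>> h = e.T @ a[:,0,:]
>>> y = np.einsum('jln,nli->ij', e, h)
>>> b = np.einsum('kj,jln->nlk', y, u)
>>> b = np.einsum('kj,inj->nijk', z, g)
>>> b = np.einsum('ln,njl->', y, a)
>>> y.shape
(37, 23)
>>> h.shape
(11, 13, 37)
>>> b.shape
()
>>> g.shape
(23, 7, 13)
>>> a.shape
(23, 13, 37)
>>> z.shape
(11, 13)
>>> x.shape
(11, 7)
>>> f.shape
(23, 7, 11)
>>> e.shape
(23, 13, 11)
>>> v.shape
(11, 37)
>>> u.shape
(23, 7, 11)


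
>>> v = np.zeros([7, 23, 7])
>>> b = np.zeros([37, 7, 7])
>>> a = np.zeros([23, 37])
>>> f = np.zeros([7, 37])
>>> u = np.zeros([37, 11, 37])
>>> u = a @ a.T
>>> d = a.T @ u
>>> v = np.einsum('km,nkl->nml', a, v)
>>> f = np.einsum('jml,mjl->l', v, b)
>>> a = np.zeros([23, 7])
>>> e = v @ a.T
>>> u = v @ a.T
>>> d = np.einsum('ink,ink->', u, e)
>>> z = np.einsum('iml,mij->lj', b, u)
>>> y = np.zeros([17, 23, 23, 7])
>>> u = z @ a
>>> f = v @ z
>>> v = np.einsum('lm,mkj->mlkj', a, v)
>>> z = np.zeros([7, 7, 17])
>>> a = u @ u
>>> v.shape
(7, 23, 37, 7)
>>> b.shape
(37, 7, 7)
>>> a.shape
(7, 7)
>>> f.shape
(7, 37, 23)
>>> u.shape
(7, 7)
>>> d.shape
()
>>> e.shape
(7, 37, 23)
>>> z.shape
(7, 7, 17)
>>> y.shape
(17, 23, 23, 7)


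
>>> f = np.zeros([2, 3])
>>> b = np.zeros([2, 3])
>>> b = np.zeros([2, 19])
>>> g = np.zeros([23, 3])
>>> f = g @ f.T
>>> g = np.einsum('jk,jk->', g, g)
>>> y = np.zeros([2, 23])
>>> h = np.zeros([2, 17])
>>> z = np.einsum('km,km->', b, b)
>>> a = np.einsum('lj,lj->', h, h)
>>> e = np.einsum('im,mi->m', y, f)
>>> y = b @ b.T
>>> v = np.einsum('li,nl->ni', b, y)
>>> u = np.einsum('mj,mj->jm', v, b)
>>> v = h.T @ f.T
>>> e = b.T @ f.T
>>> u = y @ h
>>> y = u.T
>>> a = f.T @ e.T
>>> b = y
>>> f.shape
(23, 2)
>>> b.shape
(17, 2)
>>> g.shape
()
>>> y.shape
(17, 2)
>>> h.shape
(2, 17)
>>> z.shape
()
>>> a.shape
(2, 19)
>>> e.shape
(19, 23)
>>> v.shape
(17, 23)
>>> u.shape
(2, 17)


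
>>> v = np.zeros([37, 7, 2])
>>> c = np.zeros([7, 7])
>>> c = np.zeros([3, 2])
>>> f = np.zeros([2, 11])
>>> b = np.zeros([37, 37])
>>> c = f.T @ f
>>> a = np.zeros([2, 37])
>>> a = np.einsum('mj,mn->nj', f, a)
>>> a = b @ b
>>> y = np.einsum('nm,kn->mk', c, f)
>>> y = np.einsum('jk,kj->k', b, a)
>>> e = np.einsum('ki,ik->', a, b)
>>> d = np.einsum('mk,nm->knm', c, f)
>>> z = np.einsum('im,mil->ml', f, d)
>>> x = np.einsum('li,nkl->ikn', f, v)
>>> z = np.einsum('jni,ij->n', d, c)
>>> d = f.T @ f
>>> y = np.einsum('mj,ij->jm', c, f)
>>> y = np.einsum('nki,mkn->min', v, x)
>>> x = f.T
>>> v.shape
(37, 7, 2)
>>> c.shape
(11, 11)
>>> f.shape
(2, 11)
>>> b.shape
(37, 37)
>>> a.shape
(37, 37)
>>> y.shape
(11, 2, 37)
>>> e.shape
()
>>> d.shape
(11, 11)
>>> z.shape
(2,)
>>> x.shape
(11, 2)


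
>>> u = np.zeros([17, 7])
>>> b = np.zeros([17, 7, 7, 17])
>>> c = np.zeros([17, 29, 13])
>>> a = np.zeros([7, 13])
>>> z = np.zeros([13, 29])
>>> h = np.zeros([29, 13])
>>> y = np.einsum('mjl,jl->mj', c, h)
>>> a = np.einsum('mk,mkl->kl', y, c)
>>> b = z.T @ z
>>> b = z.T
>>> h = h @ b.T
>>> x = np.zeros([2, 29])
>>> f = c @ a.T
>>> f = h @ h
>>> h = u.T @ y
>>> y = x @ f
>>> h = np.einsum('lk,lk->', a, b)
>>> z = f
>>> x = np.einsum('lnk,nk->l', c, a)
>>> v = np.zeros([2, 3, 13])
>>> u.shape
(17, 7)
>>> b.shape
(29, 13)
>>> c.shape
(17, 29, 13)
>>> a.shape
(29, 13)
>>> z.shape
(29, 29)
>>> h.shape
()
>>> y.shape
(2, 29)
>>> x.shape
(17,)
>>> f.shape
(29, 29)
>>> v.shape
(2, 3, 13)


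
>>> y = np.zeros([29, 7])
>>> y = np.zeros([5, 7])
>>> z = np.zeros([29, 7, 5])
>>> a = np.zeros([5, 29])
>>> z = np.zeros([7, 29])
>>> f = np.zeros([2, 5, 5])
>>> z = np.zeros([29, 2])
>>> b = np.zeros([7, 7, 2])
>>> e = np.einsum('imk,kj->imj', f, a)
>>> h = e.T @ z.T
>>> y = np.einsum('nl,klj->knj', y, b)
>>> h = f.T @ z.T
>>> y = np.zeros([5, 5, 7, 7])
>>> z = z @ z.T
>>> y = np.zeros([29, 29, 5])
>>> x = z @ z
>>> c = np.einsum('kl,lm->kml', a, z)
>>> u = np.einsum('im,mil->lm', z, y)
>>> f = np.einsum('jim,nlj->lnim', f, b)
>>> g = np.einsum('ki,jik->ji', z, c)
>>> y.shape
(29, 29, 5)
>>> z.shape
(29, 29)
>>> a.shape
(5, 29)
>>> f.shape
(7, 7, 5, 5)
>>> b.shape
(7, 7, 2)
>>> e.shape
(2, 5, 29)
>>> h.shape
(5, 5, 29)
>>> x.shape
(29, 29)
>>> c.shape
(5, 29, 29)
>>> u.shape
(5, 29)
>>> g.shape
(5, 29)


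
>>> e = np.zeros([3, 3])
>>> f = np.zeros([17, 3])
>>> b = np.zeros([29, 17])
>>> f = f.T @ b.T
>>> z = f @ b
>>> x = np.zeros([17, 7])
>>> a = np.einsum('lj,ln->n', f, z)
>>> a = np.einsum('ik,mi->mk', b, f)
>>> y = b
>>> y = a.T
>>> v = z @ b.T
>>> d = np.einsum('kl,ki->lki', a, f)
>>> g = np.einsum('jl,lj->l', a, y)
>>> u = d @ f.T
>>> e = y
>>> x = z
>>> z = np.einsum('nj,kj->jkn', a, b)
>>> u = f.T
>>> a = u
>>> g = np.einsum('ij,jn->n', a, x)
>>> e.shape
(17, 3)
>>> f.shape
(3, 29)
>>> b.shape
(29, 17)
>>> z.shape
(17, 29, 3)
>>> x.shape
(3, 17)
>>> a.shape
(29, 3)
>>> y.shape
(17, 3)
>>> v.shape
(3, 29)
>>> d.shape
(17, 3, 29)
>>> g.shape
(17,)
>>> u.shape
(29, 3)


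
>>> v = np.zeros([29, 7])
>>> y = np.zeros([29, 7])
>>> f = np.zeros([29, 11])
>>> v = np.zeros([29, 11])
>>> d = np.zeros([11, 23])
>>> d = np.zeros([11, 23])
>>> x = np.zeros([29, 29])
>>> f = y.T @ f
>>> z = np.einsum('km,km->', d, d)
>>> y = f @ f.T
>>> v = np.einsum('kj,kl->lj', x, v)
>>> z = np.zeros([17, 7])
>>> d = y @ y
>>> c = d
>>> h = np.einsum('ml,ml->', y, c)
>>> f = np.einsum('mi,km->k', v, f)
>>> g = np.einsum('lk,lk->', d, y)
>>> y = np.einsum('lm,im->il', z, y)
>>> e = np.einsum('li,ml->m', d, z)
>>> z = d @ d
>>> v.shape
(11, 29)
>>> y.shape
(7, 17)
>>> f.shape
(7,)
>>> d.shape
(7, 7)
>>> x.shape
(29, 29)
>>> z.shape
(7, 7)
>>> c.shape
(7, 7)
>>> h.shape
()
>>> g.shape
()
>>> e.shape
(17,)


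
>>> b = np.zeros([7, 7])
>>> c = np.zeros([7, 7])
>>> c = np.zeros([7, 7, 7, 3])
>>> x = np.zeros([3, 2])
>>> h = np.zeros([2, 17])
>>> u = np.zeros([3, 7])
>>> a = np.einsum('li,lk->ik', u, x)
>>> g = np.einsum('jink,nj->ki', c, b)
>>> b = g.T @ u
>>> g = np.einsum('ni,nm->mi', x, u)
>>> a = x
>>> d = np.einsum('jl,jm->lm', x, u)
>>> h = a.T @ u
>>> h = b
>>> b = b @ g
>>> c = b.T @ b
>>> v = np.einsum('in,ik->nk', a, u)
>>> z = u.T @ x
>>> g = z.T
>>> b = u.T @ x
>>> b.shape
(7, 2)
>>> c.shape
(2, 2)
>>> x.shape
(3, 2)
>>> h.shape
(7, 7)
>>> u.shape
(3, 7)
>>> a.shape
(3, 2)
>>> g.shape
(2, 7)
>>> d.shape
(2, 7)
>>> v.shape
(2, 7)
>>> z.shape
(7, 2)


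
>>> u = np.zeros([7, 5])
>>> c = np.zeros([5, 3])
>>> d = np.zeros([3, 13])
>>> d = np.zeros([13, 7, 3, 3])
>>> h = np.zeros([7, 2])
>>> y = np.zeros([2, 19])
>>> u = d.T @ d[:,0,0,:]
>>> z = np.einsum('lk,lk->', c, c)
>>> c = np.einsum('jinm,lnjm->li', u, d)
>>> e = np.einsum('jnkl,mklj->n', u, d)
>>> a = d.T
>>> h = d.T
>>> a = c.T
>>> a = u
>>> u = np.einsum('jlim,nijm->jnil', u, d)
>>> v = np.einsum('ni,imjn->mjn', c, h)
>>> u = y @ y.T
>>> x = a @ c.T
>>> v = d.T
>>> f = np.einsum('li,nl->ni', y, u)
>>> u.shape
(2, 2)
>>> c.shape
(13, 3)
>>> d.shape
(13, 7, 3, 3)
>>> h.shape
(3, 3, 7, 13)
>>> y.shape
(2, 19)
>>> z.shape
()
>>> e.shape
(3,)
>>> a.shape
(3, 3, 7, 3)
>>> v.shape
(3, 3, 7, 13)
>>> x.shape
(3, 3, 7, 13)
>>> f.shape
(2, 19)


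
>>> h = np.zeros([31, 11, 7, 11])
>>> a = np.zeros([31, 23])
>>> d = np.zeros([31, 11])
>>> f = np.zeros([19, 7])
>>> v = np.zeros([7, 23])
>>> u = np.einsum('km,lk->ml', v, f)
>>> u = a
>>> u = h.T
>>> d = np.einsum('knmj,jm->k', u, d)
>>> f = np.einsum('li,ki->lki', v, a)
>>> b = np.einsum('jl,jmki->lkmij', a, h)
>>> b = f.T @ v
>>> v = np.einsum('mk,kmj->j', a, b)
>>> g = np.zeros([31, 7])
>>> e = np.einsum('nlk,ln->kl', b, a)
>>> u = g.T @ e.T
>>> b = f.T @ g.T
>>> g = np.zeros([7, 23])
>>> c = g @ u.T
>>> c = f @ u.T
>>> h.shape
(31, 11, 7, 11)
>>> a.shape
(31, 23)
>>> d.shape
(11,)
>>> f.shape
(7, 31, 23)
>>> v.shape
(23,)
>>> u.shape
(7, 23)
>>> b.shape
(23, 31, 31)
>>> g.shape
(7, 23)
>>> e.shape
(23, 31)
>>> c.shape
(7, 31, 7)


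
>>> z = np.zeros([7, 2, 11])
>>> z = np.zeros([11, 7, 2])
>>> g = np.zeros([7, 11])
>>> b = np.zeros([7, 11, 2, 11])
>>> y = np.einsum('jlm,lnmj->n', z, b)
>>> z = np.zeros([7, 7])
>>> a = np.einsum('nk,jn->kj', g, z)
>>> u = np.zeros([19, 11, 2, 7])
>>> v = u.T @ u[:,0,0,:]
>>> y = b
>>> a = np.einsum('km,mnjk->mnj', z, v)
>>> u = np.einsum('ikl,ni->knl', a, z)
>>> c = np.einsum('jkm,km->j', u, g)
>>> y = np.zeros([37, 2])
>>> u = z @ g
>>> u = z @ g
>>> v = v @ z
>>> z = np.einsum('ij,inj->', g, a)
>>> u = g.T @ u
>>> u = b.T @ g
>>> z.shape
()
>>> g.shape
(7, 11)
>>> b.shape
(7, 11, 2, 11)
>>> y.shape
(37, 2)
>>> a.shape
(7, 2, 11)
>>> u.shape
(11, 2, 11, 11)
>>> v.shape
(7, 2, 11, 7)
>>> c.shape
(2,)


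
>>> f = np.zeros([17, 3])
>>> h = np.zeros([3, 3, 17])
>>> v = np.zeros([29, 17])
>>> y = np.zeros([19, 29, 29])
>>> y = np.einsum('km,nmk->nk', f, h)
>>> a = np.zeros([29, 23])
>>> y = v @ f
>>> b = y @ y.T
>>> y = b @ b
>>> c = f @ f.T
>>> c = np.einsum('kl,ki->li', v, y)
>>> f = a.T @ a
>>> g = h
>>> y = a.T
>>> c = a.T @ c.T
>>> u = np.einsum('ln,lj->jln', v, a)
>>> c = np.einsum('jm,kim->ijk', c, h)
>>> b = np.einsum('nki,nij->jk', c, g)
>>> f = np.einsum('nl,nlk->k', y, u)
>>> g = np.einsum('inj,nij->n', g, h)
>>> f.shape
(17,)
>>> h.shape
(3, 3, 17)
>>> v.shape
(29, 17)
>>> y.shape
(23, 29)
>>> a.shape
(29, 23)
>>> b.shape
(17, 23)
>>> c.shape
(3, 23, 3)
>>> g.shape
(3,)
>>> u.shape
(23, 29, 17)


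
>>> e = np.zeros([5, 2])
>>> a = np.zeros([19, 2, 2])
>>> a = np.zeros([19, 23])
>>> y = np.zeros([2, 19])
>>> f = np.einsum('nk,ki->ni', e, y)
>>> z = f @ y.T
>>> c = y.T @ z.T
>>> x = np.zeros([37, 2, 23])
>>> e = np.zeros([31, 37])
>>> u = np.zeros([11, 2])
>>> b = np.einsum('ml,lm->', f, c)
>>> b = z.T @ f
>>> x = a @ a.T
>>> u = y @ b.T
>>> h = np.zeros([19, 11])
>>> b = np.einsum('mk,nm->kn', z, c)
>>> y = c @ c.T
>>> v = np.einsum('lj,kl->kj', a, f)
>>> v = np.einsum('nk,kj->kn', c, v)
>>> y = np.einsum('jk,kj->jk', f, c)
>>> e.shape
(31, 37)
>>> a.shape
(19, 23)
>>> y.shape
(5, 19)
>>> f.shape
(5, 19)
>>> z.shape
(5, 2)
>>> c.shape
(19, 5)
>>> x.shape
(19, 19)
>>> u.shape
(2, 2)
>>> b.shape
(2, 19)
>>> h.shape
(19, 11)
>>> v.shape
(5, 19)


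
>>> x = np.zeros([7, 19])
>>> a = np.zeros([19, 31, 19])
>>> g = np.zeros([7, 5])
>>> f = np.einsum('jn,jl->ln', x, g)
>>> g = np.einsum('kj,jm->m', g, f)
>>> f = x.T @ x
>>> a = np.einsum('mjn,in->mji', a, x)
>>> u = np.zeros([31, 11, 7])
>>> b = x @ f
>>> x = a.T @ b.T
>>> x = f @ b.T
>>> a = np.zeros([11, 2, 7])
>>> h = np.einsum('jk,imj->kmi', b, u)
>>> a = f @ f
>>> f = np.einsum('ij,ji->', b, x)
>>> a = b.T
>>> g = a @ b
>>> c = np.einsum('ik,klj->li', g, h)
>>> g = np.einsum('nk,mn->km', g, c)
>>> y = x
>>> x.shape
(19, 7)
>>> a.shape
(19, 7)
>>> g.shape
(19, 11)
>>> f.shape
()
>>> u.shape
(31, 11, 7)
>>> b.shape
(7, 19)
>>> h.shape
(19, 11, 31)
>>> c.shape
(11, 19)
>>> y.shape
(19, 7)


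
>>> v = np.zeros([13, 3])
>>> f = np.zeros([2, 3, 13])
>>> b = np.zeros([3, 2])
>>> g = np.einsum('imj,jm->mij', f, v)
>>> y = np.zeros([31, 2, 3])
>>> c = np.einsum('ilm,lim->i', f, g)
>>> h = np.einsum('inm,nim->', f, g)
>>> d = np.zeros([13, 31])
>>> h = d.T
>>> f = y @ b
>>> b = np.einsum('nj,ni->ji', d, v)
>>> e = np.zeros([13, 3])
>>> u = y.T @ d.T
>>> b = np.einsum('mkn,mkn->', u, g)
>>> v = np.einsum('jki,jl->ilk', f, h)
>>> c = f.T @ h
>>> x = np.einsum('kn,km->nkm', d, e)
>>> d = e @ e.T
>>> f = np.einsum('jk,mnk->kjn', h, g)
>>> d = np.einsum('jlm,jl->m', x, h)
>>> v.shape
(2, 13, 2)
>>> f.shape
(13, 31, 2)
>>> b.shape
()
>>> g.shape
(3, 2, 13)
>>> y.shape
(31, 2, 3)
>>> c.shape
(2, 2, 13)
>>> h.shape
(31, 13)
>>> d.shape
(3,)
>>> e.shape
(13, 3)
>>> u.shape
(3, 2, 13)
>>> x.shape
(31, 13, 3)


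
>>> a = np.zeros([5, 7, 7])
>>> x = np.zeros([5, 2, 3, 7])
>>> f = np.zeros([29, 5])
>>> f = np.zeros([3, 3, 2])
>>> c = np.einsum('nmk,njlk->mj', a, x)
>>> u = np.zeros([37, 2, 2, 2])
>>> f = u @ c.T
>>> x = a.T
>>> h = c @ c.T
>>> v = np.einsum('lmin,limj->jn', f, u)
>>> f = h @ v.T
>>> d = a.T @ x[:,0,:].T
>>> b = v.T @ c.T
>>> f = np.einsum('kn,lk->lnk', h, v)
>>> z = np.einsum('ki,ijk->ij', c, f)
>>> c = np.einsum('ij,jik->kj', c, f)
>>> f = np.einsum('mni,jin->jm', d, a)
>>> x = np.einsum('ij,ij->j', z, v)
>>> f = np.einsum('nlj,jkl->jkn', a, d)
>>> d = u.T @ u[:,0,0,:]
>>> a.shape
(5, 7, 7)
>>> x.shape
(7,)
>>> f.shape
(7, 7, 5)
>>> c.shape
(7, 2)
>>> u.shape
(37, 2, 2, 2)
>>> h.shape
(7, 7)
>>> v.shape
(2, 7)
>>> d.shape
(2, 2, 2, 2)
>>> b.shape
(7, 7)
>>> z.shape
(2, 7)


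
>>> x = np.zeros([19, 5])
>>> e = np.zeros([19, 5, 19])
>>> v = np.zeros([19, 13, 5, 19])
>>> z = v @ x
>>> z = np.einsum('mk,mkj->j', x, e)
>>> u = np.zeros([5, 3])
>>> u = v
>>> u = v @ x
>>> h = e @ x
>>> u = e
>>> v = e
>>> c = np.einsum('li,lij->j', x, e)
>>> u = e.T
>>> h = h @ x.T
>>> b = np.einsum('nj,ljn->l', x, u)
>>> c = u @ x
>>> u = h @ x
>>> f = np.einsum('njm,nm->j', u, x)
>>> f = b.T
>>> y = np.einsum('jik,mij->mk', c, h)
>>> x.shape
(19, 5)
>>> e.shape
(19, 5, 19)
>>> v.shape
(19, 5, 19)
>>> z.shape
(19,)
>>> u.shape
(19, 5, 5)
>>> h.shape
(19, 5, 19)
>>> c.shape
(19, 5, 5)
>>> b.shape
(19,)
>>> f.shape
(19,)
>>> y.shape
(19, 5)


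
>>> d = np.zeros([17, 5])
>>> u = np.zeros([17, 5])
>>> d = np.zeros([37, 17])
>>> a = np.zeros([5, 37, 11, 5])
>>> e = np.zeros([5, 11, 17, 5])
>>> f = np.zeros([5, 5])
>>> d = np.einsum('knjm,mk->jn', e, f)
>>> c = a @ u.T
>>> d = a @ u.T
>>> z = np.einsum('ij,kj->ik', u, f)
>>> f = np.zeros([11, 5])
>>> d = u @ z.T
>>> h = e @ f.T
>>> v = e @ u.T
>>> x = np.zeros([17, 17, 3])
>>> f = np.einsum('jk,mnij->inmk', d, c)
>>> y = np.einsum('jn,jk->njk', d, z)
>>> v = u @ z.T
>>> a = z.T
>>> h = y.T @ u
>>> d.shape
(17, 17)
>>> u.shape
(17, 5)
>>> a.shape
(5, 17)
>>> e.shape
(5, 11, 17, 5)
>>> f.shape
(11, 37, 5, 17)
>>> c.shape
(5, 37, 11, 17)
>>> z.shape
(17, 5)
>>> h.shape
(5, 17, 5)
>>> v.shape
(17, 17)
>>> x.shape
(17, 17, 3)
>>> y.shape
(17, 17, 5)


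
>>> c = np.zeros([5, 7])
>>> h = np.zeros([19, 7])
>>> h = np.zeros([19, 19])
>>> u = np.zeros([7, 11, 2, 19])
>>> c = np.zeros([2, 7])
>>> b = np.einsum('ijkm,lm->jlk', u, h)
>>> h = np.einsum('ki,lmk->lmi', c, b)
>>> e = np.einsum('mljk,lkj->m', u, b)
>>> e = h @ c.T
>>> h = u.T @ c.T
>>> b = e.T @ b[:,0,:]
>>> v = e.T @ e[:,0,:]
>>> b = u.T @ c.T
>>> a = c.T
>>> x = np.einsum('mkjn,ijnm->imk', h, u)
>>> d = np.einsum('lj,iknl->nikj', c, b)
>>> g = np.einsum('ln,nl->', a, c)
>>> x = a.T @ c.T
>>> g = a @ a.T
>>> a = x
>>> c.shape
(2, 7)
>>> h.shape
(19, 2, 11, 2)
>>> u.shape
(7, 11, 2, 19)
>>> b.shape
(19, 2, 11, 2)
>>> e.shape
(11, 19, 2)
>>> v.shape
(2, 19, 2)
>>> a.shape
(2, 2)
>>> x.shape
(2, 2)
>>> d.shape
(11, 19, 2, 7)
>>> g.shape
(7, 7)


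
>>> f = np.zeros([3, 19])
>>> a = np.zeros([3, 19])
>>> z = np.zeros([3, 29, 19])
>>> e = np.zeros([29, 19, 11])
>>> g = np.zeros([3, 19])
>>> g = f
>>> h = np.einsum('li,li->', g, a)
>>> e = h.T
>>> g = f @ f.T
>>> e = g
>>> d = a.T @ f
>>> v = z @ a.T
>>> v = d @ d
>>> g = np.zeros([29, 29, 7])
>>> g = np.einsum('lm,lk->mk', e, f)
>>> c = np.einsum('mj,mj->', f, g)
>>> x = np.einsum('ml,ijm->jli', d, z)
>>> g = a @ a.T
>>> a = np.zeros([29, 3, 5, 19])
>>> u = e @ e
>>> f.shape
(3, 19)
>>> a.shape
(29, 3, 5, 19)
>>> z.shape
(3, 29, 19)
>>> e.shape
(3, 3)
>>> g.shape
(3, 3)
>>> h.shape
()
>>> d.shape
(19, 19)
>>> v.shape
(19, 19)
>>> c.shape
()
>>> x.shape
(29, 19, 3)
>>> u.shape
(3, 3)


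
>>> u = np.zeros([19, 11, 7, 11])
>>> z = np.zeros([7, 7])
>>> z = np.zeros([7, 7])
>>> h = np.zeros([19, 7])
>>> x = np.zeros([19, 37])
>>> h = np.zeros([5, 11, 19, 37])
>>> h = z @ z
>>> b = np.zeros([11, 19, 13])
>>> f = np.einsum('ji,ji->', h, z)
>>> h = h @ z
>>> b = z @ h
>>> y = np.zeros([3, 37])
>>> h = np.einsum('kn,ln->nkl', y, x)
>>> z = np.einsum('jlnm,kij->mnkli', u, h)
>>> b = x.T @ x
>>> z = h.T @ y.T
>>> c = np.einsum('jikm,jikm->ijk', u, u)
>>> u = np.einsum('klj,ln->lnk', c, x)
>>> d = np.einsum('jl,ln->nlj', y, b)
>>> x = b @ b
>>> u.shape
(19, 37, 11)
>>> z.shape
(19, 3, 3)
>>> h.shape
(37, 3, 19)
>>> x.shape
(37, 37)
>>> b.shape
(37, 37)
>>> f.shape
()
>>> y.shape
(3, 37)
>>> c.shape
(11, 19, 7)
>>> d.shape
(37, 37, 3)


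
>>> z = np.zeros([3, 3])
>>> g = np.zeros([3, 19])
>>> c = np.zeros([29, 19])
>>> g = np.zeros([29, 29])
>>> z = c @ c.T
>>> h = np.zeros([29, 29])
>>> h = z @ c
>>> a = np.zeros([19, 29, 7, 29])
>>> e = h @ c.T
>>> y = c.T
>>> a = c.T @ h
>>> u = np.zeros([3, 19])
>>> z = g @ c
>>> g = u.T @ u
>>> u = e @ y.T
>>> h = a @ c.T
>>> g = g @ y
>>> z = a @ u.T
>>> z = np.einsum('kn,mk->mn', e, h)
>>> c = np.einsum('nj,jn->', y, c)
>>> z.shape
(19, 29)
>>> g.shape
(19, 29)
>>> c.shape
()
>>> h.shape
(19, 29)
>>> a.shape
(19, 19)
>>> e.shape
(29, 29)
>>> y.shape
(19, 29)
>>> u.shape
(29, 19)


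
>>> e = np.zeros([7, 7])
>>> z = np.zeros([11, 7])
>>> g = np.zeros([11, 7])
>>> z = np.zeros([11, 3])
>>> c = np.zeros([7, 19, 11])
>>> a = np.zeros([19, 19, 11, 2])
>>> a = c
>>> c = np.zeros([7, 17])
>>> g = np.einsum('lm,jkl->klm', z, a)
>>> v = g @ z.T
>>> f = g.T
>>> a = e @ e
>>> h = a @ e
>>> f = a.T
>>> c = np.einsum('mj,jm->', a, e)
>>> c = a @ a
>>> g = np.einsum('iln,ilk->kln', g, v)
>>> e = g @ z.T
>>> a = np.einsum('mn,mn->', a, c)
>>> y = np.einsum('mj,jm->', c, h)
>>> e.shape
(11, 11, 11)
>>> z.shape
(11, 3)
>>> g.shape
(11, 11, 3)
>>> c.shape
(7, 7)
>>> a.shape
()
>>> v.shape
(19, 11, 11)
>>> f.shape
(7, 7)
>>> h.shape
(7, 7)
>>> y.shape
()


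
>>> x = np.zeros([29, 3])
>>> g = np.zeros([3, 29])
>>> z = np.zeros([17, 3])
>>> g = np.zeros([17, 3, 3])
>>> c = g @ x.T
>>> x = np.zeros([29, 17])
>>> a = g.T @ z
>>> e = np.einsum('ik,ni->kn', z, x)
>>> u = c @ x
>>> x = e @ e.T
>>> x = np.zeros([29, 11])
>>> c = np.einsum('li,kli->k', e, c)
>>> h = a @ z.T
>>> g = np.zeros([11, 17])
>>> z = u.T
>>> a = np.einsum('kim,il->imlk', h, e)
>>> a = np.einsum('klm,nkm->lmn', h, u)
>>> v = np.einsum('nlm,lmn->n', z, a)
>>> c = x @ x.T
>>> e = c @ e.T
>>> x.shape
(29, 11)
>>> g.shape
(11, 17)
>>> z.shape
(17, 3, 17)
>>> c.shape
(29, 29)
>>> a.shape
(3, 17, 17)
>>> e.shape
(29, 3)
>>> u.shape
(17, 3, 17)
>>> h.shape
(3, 3, 17)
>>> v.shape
(17,)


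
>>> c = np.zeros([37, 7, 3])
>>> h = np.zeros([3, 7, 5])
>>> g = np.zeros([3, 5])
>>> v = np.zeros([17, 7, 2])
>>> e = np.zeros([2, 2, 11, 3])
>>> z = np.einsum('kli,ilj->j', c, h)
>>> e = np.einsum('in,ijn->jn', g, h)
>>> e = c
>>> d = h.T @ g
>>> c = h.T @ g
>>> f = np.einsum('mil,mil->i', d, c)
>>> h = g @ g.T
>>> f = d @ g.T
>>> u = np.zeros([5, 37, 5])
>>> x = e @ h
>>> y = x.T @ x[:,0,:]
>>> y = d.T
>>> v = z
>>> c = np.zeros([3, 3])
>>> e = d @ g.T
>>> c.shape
(3, 3)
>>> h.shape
(3, 3)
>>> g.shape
(3, 5)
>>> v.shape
(5,)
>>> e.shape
(5, 7, 3)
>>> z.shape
(5,)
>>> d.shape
(5, 7, 5)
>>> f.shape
(5, 7, 3)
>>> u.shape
(5, 37, 5)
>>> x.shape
(37, 7, 3)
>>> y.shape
(5, 7, 5)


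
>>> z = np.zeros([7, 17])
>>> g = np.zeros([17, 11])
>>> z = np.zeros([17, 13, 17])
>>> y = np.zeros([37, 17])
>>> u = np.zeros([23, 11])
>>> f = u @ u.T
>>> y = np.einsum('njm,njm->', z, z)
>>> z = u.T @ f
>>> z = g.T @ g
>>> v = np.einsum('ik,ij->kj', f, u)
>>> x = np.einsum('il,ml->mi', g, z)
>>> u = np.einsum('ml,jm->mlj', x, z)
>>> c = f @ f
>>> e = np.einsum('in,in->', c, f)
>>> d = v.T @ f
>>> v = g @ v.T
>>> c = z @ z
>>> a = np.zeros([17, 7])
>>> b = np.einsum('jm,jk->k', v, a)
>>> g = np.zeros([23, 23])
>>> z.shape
(11, 11)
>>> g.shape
(23, 23)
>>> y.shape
()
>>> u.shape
(11, 17, 11)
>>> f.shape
(23, 23)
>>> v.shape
(17, 23)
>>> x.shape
(11, 17)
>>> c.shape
(11, 11)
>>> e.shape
()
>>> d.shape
(11, 23)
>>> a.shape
(17, 7)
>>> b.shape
(7,)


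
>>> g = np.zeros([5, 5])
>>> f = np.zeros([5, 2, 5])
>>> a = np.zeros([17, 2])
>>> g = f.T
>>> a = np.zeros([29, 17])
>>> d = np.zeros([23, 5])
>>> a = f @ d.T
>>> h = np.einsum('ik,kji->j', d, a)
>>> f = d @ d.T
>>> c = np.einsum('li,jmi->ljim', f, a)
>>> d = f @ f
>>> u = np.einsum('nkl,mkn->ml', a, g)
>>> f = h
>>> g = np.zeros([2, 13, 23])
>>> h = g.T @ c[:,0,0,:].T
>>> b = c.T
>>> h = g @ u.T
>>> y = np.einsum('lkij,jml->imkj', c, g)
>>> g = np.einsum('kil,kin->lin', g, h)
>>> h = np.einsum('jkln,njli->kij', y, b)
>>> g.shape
(23, 13, 5)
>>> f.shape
(2,)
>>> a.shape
(5, 2, 23)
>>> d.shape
(23, 23)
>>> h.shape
(13, 23, 23)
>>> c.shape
(23, 5, 23, 2)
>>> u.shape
(5, 23)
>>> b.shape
(2, 23, 5, 23)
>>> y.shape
(23, 13, 5, 2)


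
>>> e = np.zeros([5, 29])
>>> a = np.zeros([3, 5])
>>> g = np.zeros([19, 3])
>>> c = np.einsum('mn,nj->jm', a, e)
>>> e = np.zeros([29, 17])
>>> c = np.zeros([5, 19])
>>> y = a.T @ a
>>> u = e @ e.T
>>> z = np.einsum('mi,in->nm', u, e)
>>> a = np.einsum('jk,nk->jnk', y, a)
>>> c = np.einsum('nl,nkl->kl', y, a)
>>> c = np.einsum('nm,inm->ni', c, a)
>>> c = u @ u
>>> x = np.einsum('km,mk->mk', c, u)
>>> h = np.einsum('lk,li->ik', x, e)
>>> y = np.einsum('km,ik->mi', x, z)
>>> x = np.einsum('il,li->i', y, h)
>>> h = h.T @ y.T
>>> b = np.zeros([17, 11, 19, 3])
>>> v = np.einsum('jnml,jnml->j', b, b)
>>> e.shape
(29, 17)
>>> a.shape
(5, 3, 5)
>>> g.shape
(19, 3)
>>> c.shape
(29, 29)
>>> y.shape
(29, 17)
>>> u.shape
(29, 29)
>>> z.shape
(17, 29)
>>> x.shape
(29,)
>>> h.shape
(29, 29)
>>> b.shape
(17, 11, 19, 3)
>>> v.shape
(17,)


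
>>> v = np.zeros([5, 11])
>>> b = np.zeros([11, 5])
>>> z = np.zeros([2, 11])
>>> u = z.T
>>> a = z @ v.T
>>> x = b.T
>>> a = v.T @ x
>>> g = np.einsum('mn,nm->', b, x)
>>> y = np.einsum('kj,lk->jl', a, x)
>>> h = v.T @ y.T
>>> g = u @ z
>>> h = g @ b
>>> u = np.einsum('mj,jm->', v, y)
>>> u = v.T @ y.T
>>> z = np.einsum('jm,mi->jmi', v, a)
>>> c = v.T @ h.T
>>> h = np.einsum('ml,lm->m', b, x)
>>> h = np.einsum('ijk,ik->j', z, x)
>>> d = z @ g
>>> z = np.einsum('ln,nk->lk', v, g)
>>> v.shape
(5, 11)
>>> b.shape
(11, 5)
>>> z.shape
(5, 11)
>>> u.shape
(11, 11)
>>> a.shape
(11, 11)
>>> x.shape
(5, 11)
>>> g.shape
(11, 11)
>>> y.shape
(11, 5)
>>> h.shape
(11,)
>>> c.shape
(11, 11)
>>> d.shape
(5, 11, 11)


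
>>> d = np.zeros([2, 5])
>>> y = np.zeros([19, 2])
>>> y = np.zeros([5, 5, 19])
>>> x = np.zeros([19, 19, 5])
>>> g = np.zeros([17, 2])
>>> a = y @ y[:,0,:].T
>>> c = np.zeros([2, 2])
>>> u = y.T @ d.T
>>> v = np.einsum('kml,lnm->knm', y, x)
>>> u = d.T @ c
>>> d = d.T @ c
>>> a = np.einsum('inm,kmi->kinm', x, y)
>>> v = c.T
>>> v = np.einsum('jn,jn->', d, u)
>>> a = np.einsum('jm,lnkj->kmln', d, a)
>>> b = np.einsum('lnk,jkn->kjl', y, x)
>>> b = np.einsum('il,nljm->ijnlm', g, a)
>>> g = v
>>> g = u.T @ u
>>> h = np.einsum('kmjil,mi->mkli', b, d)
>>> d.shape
(5, 2)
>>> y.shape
(5, 5, 19)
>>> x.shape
(19, 19, 5)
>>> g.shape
(2, 2)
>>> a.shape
(19, 2, 5, 19)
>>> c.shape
(2, 2)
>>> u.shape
(5, 2)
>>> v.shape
()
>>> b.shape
(17, 5, 19, 2, 19)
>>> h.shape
(5, 17, 19, 2)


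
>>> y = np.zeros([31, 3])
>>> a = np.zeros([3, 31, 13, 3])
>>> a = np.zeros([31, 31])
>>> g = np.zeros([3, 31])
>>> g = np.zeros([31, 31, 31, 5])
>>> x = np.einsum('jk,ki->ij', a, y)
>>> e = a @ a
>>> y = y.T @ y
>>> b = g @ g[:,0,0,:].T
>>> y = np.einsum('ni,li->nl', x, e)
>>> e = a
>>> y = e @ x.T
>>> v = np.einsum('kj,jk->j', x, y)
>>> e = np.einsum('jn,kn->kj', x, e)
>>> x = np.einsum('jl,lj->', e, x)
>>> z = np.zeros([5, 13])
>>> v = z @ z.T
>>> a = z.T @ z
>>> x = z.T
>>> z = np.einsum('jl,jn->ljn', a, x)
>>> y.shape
(31, 3)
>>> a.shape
(13, 13)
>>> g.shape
(31, 31, 31, 5)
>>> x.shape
(13, 5)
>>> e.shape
(31, 3)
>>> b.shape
(31, 31, 31, 31)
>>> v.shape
(5, 5)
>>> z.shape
(13, 13, 5)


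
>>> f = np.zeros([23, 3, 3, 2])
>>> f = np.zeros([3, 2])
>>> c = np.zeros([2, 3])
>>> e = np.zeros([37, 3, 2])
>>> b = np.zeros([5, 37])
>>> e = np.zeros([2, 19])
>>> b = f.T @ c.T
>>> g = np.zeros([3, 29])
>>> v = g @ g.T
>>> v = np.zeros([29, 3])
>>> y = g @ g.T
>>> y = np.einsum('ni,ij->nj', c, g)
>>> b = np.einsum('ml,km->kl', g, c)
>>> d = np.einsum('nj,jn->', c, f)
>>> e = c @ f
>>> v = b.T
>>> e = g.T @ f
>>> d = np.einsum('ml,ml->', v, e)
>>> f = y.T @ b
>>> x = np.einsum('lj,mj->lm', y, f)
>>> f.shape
(29, 29)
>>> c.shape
(2, 3)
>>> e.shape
(29, 2)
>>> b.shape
(2, 29)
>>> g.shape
(3, 29)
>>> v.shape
(29, 2)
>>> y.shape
(2, 29)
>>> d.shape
()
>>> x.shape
(2, 29)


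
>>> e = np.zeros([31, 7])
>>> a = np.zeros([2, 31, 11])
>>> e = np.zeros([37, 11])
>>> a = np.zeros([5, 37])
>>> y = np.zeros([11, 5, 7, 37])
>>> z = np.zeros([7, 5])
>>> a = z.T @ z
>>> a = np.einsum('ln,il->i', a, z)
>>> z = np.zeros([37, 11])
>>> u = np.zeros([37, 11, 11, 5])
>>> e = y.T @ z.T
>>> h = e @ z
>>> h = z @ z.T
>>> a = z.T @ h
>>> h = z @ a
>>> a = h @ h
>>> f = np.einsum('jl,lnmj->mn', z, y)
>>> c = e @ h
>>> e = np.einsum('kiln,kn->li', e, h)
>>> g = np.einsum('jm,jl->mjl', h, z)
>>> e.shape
(5, 7)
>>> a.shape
(37, 37)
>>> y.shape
(11, 5, 7, 37)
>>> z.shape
(37, 11)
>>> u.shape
(37, 11, 11, 5)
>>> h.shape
(37, 37)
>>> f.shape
(7, 5)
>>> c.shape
(37, 7, 5, 37)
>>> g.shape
(37, 37, 11)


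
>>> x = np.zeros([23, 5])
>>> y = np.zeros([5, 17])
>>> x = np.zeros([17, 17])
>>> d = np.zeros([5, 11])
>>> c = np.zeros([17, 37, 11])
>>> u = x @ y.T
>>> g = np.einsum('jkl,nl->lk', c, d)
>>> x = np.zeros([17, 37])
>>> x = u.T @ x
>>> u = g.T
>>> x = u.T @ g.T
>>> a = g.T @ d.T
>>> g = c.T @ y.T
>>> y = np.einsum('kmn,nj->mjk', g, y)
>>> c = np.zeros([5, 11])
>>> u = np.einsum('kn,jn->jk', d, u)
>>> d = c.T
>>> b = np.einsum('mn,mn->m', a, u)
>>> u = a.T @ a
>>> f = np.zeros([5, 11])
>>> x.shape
(11, 11)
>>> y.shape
(37, 17, 11)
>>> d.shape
(11, 5)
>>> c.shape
(5, 11)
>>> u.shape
(5, 5)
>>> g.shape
(11, 37, 5)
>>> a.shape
(37, 5)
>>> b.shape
(37,)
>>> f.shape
(5, 11)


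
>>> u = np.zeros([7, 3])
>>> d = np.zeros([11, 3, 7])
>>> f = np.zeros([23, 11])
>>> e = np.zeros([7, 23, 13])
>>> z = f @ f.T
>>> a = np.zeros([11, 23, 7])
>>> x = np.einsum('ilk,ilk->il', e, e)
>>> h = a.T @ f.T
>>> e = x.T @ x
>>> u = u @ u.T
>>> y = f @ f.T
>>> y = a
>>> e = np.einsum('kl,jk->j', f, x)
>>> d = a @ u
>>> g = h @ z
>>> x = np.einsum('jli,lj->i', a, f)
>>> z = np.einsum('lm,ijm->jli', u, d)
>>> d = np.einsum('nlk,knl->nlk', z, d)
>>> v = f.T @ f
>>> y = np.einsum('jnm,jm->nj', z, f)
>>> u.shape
(7, 7)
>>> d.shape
(23, 7, 11)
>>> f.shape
(23, 11)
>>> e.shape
(7,)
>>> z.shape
(23, 7, 11)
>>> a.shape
(11, 23, 7)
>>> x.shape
(7,)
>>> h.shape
(7, 23, 23)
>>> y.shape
(7, 23)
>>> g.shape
(7, 23, 23)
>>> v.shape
(11, 11)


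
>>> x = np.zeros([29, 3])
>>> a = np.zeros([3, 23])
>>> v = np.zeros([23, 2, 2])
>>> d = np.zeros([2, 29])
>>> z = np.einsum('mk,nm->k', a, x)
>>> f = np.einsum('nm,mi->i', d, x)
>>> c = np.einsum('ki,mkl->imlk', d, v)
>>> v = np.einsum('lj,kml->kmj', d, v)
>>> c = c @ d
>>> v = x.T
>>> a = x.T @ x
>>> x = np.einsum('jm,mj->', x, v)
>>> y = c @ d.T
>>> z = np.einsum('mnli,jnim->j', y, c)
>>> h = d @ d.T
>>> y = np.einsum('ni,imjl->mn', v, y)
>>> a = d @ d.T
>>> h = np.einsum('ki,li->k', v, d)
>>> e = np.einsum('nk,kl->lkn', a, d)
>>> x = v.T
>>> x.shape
(29, 3)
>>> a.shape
(2, 2)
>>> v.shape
(3, 29)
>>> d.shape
(2, 29)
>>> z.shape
(29,)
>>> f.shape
(3,)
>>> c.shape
(29, 23, 2, 29)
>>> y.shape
(23, 3)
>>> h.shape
(3,)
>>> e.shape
(29, 2, 2)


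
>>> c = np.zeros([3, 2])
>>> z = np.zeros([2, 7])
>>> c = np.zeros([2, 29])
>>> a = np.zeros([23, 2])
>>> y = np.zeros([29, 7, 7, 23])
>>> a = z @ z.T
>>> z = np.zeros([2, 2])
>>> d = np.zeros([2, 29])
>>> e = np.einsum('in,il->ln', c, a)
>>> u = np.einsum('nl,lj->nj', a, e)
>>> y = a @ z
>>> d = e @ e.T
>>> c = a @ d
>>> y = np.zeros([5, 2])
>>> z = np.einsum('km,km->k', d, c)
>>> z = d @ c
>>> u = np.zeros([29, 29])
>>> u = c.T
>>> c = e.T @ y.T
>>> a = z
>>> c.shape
(29, 5)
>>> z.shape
(2, 2)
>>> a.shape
(2, 2)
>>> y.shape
(5, 2)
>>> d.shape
(2, 2)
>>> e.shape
(2, 29)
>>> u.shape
(2, 2)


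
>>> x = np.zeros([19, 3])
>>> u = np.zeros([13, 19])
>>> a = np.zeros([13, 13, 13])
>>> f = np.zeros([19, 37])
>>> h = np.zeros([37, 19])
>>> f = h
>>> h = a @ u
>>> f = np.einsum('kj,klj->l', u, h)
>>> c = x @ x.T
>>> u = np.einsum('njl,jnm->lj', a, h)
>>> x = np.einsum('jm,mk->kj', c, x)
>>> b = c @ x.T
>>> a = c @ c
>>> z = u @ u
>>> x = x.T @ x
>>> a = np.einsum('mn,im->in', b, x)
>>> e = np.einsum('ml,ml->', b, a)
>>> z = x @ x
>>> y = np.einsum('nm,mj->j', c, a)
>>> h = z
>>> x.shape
(19, 19)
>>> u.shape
(13, 13)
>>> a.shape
(19, 3)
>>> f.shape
(13,)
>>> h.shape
(19, 19)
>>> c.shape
(19, 19)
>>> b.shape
(19, 3)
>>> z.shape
(19, 19)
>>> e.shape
()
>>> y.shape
(3,)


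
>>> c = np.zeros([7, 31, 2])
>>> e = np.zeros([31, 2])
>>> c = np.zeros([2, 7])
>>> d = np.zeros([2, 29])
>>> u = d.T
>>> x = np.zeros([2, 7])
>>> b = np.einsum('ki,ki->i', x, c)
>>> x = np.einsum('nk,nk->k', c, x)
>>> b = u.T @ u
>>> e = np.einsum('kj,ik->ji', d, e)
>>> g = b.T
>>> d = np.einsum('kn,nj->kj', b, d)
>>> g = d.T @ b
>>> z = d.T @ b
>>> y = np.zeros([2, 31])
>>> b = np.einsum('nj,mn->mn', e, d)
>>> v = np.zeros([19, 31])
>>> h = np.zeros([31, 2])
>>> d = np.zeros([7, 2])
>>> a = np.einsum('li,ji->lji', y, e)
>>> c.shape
(2, 7)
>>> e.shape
(29, 31)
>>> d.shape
(7, 2)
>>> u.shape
(29, 2)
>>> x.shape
(7,)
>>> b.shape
(2, 29)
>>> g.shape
(29, 2)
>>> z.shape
(29, 2)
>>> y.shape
(2, 31)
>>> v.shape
(19, 31)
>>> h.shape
(31, 2)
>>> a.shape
(2, 29, 31)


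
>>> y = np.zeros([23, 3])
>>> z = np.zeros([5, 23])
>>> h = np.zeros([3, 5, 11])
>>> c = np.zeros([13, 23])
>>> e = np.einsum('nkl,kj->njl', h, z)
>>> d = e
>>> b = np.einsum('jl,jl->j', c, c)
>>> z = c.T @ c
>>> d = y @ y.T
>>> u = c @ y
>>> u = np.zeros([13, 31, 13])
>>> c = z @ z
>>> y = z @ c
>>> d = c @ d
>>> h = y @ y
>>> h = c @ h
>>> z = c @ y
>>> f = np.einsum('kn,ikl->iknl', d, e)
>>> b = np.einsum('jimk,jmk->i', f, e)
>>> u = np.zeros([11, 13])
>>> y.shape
(23, 23)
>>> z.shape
(23, 23)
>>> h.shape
(23, 23)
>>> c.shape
(23, 23)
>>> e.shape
(3, 23, 11)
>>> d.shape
(23, 23)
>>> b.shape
(23,)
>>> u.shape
(11, 13)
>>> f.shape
(3, 23, 23, 11)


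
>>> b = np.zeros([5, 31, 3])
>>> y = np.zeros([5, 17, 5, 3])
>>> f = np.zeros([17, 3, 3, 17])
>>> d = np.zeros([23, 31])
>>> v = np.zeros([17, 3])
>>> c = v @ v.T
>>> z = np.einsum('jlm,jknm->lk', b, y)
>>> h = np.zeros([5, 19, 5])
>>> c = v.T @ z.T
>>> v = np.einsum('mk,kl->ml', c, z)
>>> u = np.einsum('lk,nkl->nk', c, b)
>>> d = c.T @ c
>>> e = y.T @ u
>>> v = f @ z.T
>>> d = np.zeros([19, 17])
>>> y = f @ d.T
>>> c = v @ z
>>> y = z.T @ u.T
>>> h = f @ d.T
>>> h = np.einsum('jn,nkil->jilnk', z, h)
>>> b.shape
(5, 31, 3)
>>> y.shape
(17, 5)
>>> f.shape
(17, 3, 3, 17)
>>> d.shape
(19, 17)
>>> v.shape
(17, 3, 3, 31)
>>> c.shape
(17, 3, 3, 17)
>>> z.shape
(31, 17)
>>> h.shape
(31, 3, 19, 17, 3)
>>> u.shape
(5, 31)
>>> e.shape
(3, 5, 17, 31)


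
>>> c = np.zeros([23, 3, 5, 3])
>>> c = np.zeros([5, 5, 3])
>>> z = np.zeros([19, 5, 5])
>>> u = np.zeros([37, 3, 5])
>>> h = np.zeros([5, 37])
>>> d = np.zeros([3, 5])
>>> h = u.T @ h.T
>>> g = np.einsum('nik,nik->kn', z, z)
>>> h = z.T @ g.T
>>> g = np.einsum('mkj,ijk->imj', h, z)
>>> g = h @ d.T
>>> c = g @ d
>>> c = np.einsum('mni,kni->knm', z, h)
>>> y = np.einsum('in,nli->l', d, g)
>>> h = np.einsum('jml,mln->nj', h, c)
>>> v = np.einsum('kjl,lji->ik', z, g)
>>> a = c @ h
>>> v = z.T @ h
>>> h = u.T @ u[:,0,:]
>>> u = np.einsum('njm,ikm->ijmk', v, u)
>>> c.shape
(5, 5, 19)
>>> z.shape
(19, 5, 5)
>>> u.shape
(37, 5, 5, 3)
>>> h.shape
(5, 3, 5)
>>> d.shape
(3, 5)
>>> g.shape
(5, 5, 3)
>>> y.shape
(5,)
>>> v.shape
(5, 5, 5)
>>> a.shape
(5, 5, 5)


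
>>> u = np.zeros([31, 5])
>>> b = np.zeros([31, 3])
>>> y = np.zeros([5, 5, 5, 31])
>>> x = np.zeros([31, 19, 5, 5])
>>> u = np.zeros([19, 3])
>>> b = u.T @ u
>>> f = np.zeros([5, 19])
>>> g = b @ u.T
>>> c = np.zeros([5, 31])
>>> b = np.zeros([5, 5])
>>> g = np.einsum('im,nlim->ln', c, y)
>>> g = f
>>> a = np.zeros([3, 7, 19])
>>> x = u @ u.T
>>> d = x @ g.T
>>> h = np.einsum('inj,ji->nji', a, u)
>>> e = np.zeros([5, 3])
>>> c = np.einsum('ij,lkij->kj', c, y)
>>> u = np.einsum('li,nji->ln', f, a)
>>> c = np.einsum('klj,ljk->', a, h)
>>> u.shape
(5, 3)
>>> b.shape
(5, 5)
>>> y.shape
(5, 5, 5, 31)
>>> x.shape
(19, 19)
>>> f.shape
(5, 19)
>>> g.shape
(5, 19)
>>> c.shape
()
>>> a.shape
(3, 7, 19)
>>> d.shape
(19, 5)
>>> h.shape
(7, 19, 3)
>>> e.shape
(5, 3)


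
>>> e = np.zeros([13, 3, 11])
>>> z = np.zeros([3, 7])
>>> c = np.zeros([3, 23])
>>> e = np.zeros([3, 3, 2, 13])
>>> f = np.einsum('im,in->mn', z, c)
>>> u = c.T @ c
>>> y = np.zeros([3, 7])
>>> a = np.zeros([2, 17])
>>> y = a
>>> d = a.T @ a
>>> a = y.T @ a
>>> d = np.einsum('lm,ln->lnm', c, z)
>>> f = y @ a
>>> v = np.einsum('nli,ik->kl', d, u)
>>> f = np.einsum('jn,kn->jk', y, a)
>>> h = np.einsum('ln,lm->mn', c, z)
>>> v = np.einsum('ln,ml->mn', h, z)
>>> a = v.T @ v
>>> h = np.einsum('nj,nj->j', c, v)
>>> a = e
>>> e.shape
(3, 3, 2, 13)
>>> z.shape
(3, 7)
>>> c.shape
(3, 23)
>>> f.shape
(2, 17)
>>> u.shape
(23, 23)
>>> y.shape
(2, 17)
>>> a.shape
(3, 3, 2, 13)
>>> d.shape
(3, 7, 23)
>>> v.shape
(3, 23)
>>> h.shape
(23,)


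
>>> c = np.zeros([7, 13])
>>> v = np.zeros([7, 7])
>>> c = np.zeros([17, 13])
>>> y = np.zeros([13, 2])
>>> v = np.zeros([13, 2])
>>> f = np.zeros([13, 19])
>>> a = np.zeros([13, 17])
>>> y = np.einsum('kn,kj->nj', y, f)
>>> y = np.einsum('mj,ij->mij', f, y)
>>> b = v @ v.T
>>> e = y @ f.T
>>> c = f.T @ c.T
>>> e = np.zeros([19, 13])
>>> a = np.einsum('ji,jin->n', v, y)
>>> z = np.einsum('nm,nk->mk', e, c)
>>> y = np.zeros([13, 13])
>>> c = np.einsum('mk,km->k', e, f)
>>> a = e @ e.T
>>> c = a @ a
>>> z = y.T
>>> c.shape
(19, 19)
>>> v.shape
(13, 2)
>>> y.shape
(13, 13)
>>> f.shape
(13, 19)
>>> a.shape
(19, 19)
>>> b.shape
(13, 13)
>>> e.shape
(19, 13)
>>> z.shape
(13, 13)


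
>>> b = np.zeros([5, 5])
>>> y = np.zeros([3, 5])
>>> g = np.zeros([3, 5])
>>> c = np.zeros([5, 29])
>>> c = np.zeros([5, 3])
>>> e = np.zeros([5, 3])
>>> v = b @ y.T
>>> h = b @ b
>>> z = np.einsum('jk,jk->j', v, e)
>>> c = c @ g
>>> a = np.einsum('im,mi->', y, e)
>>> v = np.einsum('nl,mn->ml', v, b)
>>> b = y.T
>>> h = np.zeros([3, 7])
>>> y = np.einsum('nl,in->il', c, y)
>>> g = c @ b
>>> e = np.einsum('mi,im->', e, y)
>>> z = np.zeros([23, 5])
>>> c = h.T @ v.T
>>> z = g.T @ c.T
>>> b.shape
(5, 3)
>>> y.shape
(3, 5)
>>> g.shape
(5, 3)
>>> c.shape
(7, 5)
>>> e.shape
()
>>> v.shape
(5, 3)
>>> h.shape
(3, 7)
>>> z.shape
(3, 7)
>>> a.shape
()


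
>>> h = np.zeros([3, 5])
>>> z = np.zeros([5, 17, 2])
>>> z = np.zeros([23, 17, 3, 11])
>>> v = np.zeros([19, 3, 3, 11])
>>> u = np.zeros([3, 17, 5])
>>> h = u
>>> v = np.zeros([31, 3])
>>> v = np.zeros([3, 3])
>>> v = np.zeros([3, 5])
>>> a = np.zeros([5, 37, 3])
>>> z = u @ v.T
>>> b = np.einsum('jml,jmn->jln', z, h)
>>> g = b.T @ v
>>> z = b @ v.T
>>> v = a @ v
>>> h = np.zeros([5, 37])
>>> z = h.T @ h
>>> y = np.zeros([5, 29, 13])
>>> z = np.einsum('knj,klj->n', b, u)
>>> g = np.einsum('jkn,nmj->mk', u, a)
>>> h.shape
(5, 37)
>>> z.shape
(3,)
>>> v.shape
(5, 37, 5)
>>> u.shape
(3, 17, 5)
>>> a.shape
(5, 37, 3)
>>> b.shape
(3, 3, 5)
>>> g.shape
(37, 17)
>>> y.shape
(5, 29, 13)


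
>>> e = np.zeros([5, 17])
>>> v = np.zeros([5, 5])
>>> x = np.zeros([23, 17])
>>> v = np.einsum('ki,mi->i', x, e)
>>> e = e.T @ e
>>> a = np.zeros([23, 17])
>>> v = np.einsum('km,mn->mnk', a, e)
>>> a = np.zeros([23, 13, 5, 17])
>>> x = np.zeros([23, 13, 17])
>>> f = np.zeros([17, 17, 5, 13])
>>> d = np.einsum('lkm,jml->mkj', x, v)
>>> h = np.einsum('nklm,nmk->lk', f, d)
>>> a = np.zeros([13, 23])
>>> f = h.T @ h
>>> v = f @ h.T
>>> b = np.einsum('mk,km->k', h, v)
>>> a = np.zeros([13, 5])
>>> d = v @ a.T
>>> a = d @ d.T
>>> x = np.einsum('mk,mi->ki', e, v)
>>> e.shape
(17, 17)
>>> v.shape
(17, 5)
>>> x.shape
(17, 5)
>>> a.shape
(17, 17)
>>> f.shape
(17, 17)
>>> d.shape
(17, 13)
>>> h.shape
(5, 17)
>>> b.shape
(17,)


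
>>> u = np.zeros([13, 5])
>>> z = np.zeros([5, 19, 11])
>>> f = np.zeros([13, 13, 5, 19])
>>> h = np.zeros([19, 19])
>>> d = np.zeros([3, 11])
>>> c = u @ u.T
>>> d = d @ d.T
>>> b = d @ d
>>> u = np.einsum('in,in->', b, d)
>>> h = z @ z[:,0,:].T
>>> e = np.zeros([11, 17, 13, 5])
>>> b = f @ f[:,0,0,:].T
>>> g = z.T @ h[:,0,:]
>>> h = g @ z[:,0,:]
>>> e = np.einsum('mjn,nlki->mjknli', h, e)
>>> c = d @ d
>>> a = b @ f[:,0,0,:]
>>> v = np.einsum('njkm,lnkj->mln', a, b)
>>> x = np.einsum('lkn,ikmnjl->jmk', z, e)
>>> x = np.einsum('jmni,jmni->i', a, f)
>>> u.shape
()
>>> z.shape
(5, 19, 11)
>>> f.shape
(13, 13, 5, 19)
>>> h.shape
(11, 19, 11)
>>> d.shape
(3, 3)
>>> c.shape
(3, 3)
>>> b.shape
(13, 13, 5, 13)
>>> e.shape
(11, 19, 13, 11, 17, 5)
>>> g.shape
(11, 19, 5)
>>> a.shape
(13, 13, 5, 19)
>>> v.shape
(19, 13, 13)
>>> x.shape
(19,)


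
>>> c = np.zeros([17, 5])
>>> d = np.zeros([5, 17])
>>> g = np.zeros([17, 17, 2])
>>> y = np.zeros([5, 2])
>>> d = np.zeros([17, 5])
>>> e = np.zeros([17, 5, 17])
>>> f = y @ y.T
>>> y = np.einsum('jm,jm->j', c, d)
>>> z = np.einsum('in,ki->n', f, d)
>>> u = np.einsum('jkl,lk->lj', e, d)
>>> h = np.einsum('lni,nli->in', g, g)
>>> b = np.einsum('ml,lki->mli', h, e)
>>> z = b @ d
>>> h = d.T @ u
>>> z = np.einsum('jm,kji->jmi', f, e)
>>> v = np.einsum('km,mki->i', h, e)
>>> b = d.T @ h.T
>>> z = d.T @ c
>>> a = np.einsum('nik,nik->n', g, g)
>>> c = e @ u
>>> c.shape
(17, 5, 17)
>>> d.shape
(17, 5)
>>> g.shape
(17, 17, 2)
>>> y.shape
(17,)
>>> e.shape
(17, 5, 17)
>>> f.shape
(5, 5)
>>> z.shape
(5, 5)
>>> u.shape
(17, 17)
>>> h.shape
(5, 17)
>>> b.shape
(5, 5)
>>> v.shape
(17,)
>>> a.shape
(17,)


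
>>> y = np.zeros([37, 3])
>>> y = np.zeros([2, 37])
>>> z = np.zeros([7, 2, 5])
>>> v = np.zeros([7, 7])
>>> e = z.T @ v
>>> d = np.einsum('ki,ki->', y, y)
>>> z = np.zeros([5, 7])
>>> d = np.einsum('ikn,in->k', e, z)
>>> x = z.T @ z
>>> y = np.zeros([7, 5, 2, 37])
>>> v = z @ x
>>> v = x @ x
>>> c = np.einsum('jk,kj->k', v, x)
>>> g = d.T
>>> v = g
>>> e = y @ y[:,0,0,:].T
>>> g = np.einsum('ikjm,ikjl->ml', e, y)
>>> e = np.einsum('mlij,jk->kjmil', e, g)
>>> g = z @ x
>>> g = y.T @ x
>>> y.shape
(7, 5, 2, 37)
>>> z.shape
(5, 7)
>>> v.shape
(2,)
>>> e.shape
(37, 7, 7, 2, 5)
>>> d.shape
(2,)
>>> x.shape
(7, 7)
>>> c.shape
(7,)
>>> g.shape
(37, 2, 5, 7)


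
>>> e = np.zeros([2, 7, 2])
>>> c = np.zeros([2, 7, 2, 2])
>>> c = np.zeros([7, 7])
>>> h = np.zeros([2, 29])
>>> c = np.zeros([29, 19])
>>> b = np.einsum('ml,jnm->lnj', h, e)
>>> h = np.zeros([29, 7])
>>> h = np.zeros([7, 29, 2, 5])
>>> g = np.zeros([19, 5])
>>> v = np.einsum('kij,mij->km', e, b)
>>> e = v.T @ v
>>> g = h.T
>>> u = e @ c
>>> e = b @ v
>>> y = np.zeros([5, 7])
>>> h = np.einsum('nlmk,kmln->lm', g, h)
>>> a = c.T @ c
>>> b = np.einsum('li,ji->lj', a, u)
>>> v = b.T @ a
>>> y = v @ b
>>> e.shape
(29, 7, 29)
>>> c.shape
(29, 19)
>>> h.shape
(2, 29)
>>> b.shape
(19, 29)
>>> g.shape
(5, 2, 29, 7)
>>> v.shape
(29, 19)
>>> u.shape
(29, 19)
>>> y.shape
(29, 29)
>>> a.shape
(19, 19)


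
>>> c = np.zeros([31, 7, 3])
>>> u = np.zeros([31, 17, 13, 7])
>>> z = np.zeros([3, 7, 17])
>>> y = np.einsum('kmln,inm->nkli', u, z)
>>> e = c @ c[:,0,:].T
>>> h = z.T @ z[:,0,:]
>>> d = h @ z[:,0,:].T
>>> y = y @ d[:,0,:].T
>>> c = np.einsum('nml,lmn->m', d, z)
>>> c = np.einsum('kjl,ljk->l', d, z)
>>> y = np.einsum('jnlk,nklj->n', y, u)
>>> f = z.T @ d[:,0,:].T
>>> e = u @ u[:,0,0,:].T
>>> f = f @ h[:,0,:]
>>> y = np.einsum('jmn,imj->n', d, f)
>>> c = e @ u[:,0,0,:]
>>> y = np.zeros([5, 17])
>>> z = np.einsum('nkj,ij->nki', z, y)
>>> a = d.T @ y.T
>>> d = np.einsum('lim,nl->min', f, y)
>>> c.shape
(31, 17, 13, 7)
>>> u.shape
(31, 17, 13, 7)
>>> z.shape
(3, 7, 5)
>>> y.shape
(5, 17)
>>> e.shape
(31, 17, 13, 31)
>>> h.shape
(17, 7, 17)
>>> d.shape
(17, 7, 5)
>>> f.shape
(17, 7, 17)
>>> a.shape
(3, 7, 5)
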